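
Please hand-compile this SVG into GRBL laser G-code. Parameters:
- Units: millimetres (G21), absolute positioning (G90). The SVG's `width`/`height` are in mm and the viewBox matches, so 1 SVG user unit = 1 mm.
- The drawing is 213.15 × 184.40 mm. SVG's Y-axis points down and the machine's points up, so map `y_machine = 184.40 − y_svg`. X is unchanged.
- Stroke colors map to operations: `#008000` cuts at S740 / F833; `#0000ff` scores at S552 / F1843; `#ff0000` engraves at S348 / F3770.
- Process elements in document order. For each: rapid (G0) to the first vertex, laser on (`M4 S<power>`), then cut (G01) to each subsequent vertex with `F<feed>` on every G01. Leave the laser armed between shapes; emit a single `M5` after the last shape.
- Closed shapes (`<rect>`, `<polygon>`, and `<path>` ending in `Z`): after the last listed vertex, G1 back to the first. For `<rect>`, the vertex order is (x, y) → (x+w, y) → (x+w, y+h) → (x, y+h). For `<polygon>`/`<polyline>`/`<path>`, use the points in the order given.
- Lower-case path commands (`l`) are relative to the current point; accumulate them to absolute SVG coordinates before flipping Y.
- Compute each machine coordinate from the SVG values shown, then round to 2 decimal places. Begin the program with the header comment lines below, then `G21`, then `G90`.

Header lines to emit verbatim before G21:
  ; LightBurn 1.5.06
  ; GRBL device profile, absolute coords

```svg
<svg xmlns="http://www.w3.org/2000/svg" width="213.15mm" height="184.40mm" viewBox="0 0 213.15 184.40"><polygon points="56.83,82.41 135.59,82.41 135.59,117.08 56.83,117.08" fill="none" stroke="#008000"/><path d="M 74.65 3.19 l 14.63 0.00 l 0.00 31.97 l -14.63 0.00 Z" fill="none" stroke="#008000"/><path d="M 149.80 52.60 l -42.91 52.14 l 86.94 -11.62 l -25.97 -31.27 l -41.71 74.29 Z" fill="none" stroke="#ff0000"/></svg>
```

1 u = 1 mm; y_m = 184.40 − y.

[1] `<polygon>` rectangle, #008000→cut S740 F833: (56.83,101.99) → (135.59,101.99) → (135.59,67.32) → (56.83,67.32) → (56.83,101.99) (closed)

[2] `<path>` rectangle, #008000→cut S740 F833: (74.65,181.21) → (89.28,181.21) → (89.28,149.24) → (74.65,149.24) → (74.65,181.21) (closed)

[3] `<path>` closed polygon, #ff0000→engrave S348 F3770: (149.80,131.80) → (106.89,79.66) → (193.83,91.28) → (167.86,122.55) → (126.15,48.26) → (149.80,131.80) (closed)

; LightBurn 1.5.06
; GRBL device profile, absolute coords
G21
G90
G0 X56.83 Y101.99
M4 S740
G01 X135.59 Y101.99 F833
G01 X135.59 Y67.32 F833
G01 X56.83 Y67.32 F833
G01 X56.83 Y101.99 F833
G0 X74.65 Y181.21
M4 S740
G01 X89.28 Y181.21 F833
G01 X89.28 Y149.24 F833
G01 X74.65 Y149.24 F833
G01 X74.65 Y181.21 F833
G0 X149.80 Y131.80
M4 S348
G01 X106.89 Y79.66 F3770
G01 X193.83 Y91.28 F3770
G01 X167.86 Y122.55 F3770
G01 X126.15 Y48.26 F3770
G01 X149.80 Y131.80 F3770
M5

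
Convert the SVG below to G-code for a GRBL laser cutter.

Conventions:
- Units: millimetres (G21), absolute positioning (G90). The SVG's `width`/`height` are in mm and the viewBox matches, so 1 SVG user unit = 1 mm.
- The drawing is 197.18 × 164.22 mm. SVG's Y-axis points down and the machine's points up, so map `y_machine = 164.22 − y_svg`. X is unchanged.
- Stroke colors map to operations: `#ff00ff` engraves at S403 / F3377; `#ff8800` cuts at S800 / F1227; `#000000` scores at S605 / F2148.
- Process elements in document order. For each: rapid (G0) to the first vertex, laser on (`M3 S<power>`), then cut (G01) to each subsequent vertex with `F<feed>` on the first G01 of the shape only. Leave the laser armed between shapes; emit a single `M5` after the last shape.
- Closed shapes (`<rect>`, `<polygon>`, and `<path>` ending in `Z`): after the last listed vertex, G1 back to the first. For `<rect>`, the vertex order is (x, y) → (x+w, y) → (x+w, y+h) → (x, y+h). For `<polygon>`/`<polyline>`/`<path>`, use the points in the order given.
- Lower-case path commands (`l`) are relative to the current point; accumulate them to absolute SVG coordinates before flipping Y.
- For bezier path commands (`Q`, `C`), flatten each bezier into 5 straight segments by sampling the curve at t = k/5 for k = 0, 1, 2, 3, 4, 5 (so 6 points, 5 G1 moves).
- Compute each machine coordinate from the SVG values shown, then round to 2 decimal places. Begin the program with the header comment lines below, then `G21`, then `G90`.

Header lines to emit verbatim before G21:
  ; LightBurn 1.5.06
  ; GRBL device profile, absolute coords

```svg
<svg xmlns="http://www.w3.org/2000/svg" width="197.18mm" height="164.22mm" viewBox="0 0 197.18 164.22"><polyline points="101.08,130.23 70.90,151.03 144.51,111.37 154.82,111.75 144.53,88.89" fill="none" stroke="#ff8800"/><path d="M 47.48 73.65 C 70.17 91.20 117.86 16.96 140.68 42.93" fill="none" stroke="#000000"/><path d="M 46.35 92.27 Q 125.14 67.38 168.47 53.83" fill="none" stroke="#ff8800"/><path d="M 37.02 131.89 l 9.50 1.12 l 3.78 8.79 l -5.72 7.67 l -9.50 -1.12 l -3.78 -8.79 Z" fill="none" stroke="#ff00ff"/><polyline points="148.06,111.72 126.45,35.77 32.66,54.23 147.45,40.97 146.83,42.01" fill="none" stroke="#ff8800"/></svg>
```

Since the viewBox matches the mm dimensions, user units are millimetres directly. The only transform is the Y-flip y_m = 164.22 − y_svg.

Shape 1 is a open polyline drawn with `<polyline>`. Its stroke #ff8800 means cut at S800, F1227. After flipping Y the toolpath is (101.08,33.99) → (70.90,13.19) → (144.51,52.85) → (154.82,52.47) → (144.53,75.33).

Shape 2 is a cubic bezier drawn with `<path>`. Its stroke #000000 means score at S605, F2148. After flipping Y the toolpath is (47.48,90.57) → (63.70,89.52) → (83.52,101.28) → (104.55,116.64) → (124.40,126.38) → (140.68,121.29).

Shape 3 is a quadratic bezier drawn with `<path>`. Its stroke #ff8800 means cut at S800, F1227. After flipping Y the toolpath is (46.35,71.95) → (76.45,81.45) → (103.71,90.05) → (128.13,97.74) → (149.72,104.52) → (168.47,110.39).

Shape 4 is a regular polygon drawn with `<path>`. Its stroke #ff00ff means engrave at S403, F3377. After flipping Y the toolpath is (37.02,32.33) → (46.52,31.21) → (50.30,22.42) → (44.58,14.75) → (35.08,15.87) → (31.30,24.66) → (37.02,32.33), returning to the start.

Shape 5 is a open polyline drawn with `<polyline>`. Its stroke #ff8800 means cut at S800, F1227. After flipping Y the toolpath is (148.06,52.50) → (126.45,128.45) → (32.66,109.99) → (147.45,123.25) → (146.83,122.21).

; LightBurn 1.5.06
; GRBL device profile, absolute coords
G21
G90
G0 X101.08 Y33.99
M3 S800
G01 X70.90 Y13.19 F1227
G01 X144.51 Y52.85
G01 X154.82 Y52.47
G01 X144.53 Y75.33
G0 X47.48 Y90.57
M3 S605
G01 X63.70 Y89.52 F2148
G01 X83.52 Y101.28
G01 X104.55 Y116.64
G01 X124.40 Y126.38
G01 X140.68 Y121.29
G0 X46.35 Y71.95
M3 S800
G01 X76.45 Y81.45 F1227
G01 X103.71 Y90.05
G01 X128.13 Y97.74
G01 X149.72 Y104.52
G01 X168.47 Y110.39
G0 X37.02 Y32.33
M3 S403
G01 X46.52 Y31.21 F3377
G01 X50.30 Y22.42
G01 X44.58 Y14.75
G01 X35.08 Y15.87
G01 X31.30 Y24.66
G01 X37.02 Y32.33
G0 X148.06 Y52.50
M3 S800
G01 X126.45 Y128.45 F1227
G01 X32.66 Y109.99
G01 X147.45 Y123.25
G01 X146.83 Y122.21
M5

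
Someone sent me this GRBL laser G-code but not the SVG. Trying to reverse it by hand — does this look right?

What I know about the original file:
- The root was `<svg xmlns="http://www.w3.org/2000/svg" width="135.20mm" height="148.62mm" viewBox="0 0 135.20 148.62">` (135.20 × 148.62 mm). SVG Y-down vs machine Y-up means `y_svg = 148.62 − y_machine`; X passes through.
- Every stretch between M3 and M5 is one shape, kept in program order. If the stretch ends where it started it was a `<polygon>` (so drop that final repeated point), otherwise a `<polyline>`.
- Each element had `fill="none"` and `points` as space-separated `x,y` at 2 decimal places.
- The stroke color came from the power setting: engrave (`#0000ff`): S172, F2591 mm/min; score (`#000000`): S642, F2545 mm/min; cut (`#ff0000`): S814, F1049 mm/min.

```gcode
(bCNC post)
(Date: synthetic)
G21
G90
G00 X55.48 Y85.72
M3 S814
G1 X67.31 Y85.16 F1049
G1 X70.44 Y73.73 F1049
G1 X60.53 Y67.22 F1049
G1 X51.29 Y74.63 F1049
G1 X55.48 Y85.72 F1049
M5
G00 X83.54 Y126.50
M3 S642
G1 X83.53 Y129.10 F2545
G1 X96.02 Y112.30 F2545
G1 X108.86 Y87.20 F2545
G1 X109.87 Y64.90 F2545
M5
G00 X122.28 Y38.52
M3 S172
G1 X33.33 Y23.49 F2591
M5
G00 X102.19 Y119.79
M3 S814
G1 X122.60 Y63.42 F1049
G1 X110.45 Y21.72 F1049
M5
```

<svg xmlns="http://www.w3.org/2000/svg" width="135.20mm" height="148.62mm" viewBox="0 0 135.20 148.62">
  <polygon points="55.48,62.90 67.31,63.46 70.44,74.89 60.53,81.40 51.29,73.99" fill="none" stroke="#ff0000"/>
  <polyline points="83.54,22.12 83.53,19.52 96.02,36.32 108.86,61.42 109.87,83.72" fill="none" stroke="#000000"/>
  <polyline points="122.28,110.10 33.33,125.13" fill="none" stroke="#0000ff"/>
  <polyline points="102.19,28.83 122.60,85.20 110.45,126.90" fill="none" stroke="#ff0000"/>
</svg>

Machine Y-up, SVG Y-down with viewBox height 148.62, so y_svg = 148.62 − y_machine; X carries over.

Run 1: S814 ⇒ cut layer `#ff0000`. The run returns to its start, so emit a `<polygon>` with points (Y-flipped): 55.48,62.90 67.31,63.46 70.44,74.89 60.53,81.40 51.29,73.99.

Run 2: the run's S642 means `#000000` (score). The run is open, so emit a `<polyline>` with points (Y-flipped): 83.54,22.12 83.53,19.52 96.02,36.32 108.86,61.42 109.87,83.72.

Run 3: the run's S172 means `#0000ff` (engrave). The run is open, so emit a `<polyline>` with points (Y-flipped): 122.28,110.10 33.33,125.13.

Run 4: power S814 maps to stroke `#ff0000` (cut). The run is open, so emit a `<polyline>` with points (Y-flipped): 102.19,28.83 122.60,85.20 110.45,126.90.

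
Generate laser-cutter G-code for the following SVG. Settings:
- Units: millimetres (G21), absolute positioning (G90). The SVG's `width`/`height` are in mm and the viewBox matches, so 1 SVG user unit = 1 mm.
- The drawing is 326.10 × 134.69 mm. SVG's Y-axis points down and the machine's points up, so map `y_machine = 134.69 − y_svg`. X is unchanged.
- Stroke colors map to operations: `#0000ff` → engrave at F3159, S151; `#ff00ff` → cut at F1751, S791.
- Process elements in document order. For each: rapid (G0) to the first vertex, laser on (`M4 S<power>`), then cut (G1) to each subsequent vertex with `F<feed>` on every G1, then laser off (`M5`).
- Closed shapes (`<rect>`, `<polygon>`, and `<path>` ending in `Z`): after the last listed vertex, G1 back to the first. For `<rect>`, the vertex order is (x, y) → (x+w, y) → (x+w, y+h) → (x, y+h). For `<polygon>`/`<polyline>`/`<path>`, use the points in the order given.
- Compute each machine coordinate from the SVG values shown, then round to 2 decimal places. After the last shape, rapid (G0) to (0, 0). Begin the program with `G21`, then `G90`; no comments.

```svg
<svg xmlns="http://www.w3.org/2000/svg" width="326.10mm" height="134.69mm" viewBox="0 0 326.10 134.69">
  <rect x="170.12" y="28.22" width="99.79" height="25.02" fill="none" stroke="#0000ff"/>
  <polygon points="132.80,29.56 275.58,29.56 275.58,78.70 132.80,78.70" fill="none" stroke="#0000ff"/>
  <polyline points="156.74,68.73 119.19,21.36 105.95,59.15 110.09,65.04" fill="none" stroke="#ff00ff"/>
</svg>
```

Since the viewBox matches the mm dimensions, user units are millimetres directly. The only transform is the Y-flip y_m = 134.69 − y_svg.

Shape 1 is a rectangle drawn with `<rect>`. Its stroke #0000ff means engrave at S151, F3159. After flipping Y the toolpath is (170.12,106.47) → (269.91,106.47) → (269.91,81.45) → (170.12,81.45) → (170.12,106.47), returning to the start.

Shape 2 is a rectangle drawn with `<polygon>`. Its stroke #0000ff means engrave at S151, F3159. After flipping Y the toolpath is (132.80,105.13) → (275.58,105.13) → (275.58,55.99) → (132.80,55.99) → (132.80,105.13), returning to the start.

Shape 3 is a open polyline drawn with `<polyline>`. Its stroke #ff00ff means cut at S791, F1751. After flipping Y the toolpath is (156.74,65.96) → (119.19,113.33) → (105.95,75.54) → (110.09,69.65).

G21
G90
G0 X170.12 Y106.47
M4 S151
G1 X269.91 Y106.47 F3159
G1 X269.91 Y81.45 F3159
G1 X170.12 Y81.45 F3159
G1 X170.12 Y106.47 F3159
M5
G0 X132.80 Y105.13
M4 S151
G1 X275.58 Y105.13 F3159
G1 X275.58 Y55.99 F3159
G1 X132.80 Y55.99 F3159
G1 X132.80 Y105.13 F3159
M5
G0 X156.74 Y65.96
M4 S791
G1 X119.19 Y113.33 F1751
G1 X105.95 Y75.54 F1751
G1 X110.09 Y69.65 F1751
M5
G0 X0.00 Y0.00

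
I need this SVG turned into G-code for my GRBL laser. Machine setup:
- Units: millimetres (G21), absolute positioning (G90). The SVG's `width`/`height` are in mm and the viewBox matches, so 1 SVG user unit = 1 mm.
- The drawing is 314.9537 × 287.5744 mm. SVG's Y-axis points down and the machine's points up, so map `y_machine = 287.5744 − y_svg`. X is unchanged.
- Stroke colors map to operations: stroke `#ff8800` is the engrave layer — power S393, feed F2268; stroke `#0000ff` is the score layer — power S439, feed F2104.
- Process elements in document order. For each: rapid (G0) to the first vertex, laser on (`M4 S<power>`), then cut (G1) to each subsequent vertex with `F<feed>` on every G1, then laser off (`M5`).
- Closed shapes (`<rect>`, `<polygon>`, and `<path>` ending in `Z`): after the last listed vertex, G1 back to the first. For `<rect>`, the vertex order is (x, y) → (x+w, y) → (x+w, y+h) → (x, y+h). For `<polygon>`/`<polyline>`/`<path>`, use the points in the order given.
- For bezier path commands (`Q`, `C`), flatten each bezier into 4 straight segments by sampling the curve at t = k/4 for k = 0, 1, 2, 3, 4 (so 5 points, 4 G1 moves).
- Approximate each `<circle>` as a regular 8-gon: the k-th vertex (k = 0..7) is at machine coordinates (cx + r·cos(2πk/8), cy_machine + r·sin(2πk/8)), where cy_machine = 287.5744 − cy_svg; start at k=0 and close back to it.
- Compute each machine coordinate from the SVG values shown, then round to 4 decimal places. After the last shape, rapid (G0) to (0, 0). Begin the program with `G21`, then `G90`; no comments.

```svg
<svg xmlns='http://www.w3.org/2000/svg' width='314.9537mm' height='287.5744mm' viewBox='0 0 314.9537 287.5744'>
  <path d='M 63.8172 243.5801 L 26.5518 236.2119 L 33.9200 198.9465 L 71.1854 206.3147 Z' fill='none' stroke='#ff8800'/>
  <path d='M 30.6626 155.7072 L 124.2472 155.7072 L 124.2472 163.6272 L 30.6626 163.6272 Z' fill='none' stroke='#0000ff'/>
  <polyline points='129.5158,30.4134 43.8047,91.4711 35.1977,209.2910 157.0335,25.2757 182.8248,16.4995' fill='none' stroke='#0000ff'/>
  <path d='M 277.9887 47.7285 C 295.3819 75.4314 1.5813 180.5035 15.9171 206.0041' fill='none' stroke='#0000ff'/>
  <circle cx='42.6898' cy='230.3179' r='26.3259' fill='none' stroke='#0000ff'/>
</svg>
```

G21
G90
G0 X63.8172 Y43.9943
M4 S393
G1 X26.5518 Y51.3625 F2268
G1 X33.9200 Y88.6279 F2268
G1 X71.1854 Y81.2597 F2268
G1 X63.8172 Y43.9943 F2268
M5
G0 X30.6626 Y131.8672
M4 S439
G1 X124.2472 Y131.8672 F2104
G1 X124.2472 Y123.9472 F2104
G1 X30.6626 Y123.9472 F2104
G1 X30.6626 Y131.8672 F2104
M5
G0 X129.5158 Y257.1610
M4 S439
G1 X43.8047 Y196.1033 F2104
G1 X35.1977 Y78.2834 F2104
G1 X157.0335 Y262.2987 F2104
G1 X182.8248 Y271.0749 F2104
M5
G0 X277.9887 Y239.8459
M4 S439
G1 X242.3618 Y207.0142 F2104
G1 X148.0994 Y159.8822 F2104
G1 X53.2638 Y113.1632 F2104
G1 X15.9171 Y81.5703 F2104
M5
G0 X69.0157 Y57.2565
M4 S439
G1 X61.3050 Y75.8717 F2104
G1 X42.6898 Y83.5824 F2104
G1 X24.0746 Y75.8717 F2104
G1 X16.3639 Y57.2565 F2104
G1 X24.0746 Y38.6413 F2104
G1 X42.6898 Y30.9306 F2104
G1 X61.3050 Y38.6413 F2104
G1 X69.0157 Y57.2565 F2104
M5
G0 X0.0000 Y0.0000

viewBox `0 0 314.9537 287.5744` with mm width/height → 1 unit = 1 mm. Flip: y_m = 287.5744 − y_svg.

**Shape 1** — `<path>` regular polygon, stroke `#ff8800` → engrave (S393, F2268). Machine vertices: (63.8172,43.9943) → (26.5518,51.3625) → (33.9200,88.6279) → (71.1854,81.2597) → (63.8172,43.9943). Closed: final G1 returns to the first vertex.

**Shape 2** — `<path>` rectangle, stroke `#0000ff` → score (S439, F2104). Machine vertices: (30.6626,131.8672) → (124.2472,131.8672) → (124.2472,123.9472) → (30.6626,123.9472) → (30.6626,131.8672). Closed: final G1 returns to the first vertex.

**Shape 3** — `<polyline>` open polyline, stroke `#0000ff` → score (S439, F2104). Machine vertices: (129.5158,257.1610) → (43.8047,196.1033) → (35.1977,78.2834) → (157.0335,262.2987) → (182.8248,271.0749). Open path.

**Shape 4** — `<path>` cubic bezier, stroke `#0000ff` → score (S439, F2104). Control points (SVG): P0=(277.9887,47.7285), P1=(295.3819,75.4314), P2=(1.5813,180.5035), P3=(15.9171,206.0041); sampled at t=k/4. Machine vertices: (277.9887,239.8459) → (242.3618,207.0142) → (148.0994,159.8822) → (53.2638,113.1632) → (15.9171,81.5703). Open path.

**Shape 5** — `<circle>` circle, stroke `#0000ff` → score (S439, F2104). Machine vertices: (69.0157,57.2565) → (61.3050,75.8717) → (42.6898,83.5824) → (24.0746,75.8717) → (16.3639,57.2565) → (24.0746,38.6413) → (42.6898,30.9306) → (61.3050,38.6413) → (69.0157,57.2565). Closed: final G1 returns to the first vertex.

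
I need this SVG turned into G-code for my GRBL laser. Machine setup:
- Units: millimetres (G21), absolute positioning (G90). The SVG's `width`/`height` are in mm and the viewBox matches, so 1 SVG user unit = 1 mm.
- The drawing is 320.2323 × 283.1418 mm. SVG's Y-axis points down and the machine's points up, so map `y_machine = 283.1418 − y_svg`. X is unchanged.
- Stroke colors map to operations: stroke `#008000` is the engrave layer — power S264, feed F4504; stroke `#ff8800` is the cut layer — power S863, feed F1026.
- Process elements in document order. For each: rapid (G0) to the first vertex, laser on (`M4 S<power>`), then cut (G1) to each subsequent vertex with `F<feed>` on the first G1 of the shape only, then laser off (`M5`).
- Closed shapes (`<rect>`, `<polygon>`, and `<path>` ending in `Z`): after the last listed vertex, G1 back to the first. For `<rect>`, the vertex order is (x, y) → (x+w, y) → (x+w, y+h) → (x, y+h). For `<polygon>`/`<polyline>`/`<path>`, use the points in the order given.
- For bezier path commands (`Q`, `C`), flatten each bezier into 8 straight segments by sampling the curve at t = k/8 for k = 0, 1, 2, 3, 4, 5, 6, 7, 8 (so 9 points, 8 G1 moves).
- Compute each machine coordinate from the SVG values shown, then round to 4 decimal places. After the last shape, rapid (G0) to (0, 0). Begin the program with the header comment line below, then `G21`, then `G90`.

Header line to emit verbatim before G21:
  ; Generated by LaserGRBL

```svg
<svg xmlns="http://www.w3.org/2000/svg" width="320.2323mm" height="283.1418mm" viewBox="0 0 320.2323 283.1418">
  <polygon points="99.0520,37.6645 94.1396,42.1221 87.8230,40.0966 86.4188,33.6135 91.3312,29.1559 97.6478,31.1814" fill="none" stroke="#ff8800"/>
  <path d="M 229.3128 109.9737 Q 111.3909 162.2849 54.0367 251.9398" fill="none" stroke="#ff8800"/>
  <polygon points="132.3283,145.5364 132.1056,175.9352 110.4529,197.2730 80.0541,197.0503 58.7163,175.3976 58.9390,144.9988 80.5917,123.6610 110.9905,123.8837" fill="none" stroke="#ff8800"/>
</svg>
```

viewBox `0 0 320.2323 283.1418` with mm width/height → 1 unit = 1 mm. Flip: y_m = 283.1418 − y_svg.

**Shape 1** — `<polygon>` regular polygon, stroke `#ff8800` → cut (S863, F1026). Machine vertices: (99.0520,245.4773) → (94.1396,241.0197) → (87.8230,243.0452) → (86.4188,249.5283) → (91.3312,253.9859) → (97.6478,251.9604) → (99.0520,245.4773). Closed: final G1 returns to the first vertex.

**Shape 2** — `<path>` quadratic bezier, stroke `#ff8800` → cut (S863, F1026). Control points (SVG): P0=(229.3128,109.9737), P1=(111.3909,162.2849), P2=(54.0367,251.9398); sampled at t=k/8. Machine vertices: (229.3128,173.1681) → (200.7787,159.5068) → (174.1373,144.6785) → (149.3887,128.6832) → (126.5328,111.5210) → (105.5697,93.1917) → (86.4993,73.6955) → (69.3216,53.0322) → (54.0367,31.2020). Open path.

**Shape 3** — `<polygon>` regular polygon, stroke `#ff8800` → cut (S863, F1026). Machine vertices: (132.3283,137.6054) → (132.1056,107.2066) → (110.4529,85.8688) → (80.0541,86.0915) → (58.7163,107.7442) → (58.9390,138.1430) → (80.5917,159.4808) → (110.9905,159.2581) → (132.3283,137.6054). Closed: final G1 returns to the first vertex.

; Generated by LaserGRBL
G21
G90
G0 X99.0520 Y245.4773
M4 S863
G1 X94.1396 Y241.0197 F1026
G1 X87.8230 Y243.0452
G1 X86.4188 Y249.5283
G1 X91.3312 Y253.9859
G1 X97.6478 Y251.9604
G1 X99.0520 Y245.4773
M5
G0 X229.3128 Y173.1681
M4 S863
G1 X200.7787 Y159.5068 F1026
G1 X174.1373 Y144.6785
G1 X149.3887 Y128.6832
G1 X126.5328 Y111.5210
G1 X105.5697 Y93.1917
G1 X86.4993 Y73.6955
G1 X69.3216 Y53.0322
G1 X54.0367 Y31.2020
M5
G0 X132.3283 Y137.6054
M4 S863
G1 X132.1056 Y107.2066 F1026
G1 X110.4529 Y85.8688
G1 X80.0541 Y86.0915
G1 X58.7163 Y107.7442
G1 X58.9390 Y138.1430
G1 X80.5917 Y159.4808
G1 X110.9905 Y159.2581
G1 X132.3283 Y137.6054
M5
G0 X0.0000 Y0.0000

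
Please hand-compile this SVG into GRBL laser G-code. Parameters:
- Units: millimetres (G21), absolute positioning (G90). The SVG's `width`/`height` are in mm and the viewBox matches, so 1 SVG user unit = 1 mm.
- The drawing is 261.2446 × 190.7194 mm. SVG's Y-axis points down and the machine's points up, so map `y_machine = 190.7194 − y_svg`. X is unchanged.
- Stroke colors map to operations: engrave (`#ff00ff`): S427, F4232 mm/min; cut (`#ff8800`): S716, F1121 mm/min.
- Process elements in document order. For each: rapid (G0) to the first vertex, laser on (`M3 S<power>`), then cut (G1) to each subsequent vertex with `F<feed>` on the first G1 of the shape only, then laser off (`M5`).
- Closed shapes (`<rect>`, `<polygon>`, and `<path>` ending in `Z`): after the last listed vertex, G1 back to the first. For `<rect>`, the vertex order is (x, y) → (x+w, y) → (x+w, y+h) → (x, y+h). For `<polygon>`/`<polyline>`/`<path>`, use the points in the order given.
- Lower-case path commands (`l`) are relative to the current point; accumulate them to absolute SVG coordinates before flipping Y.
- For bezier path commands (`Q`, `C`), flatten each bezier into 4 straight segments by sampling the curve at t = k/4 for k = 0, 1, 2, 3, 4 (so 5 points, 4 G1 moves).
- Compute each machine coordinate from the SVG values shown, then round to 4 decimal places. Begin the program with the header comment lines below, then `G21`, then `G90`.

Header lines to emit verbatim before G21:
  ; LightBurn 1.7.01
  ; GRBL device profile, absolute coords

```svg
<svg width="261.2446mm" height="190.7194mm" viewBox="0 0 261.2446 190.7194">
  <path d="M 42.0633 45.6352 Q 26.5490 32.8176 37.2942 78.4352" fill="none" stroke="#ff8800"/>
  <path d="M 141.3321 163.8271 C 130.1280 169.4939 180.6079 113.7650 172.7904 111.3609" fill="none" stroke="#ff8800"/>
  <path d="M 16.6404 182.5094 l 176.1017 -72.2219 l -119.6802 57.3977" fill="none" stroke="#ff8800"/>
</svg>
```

1 u = 1 mm; y_m = 190.7194 − y.

[1] `<path>` quadratic bezier, #ff8800→cut S716 F1121: (42.0633,145.0842) → (35.9474,147.8408) → (33.1139,143.2930) → (33.5628,131.4408) → (37.2942,112.2842)

[2] `<path>` cubic bezier, #ff8800→cut S716 F1121: (141.3321,26.8923) → (142.6201,32.3614) → (155.7913,50.0988) → (169.5975,69.3495) → (172.7904,79.3585)

[3] `<path>` open polyline, #ff8800→cut S716 F1121: (16.6404,8.2100) → (192.7421,80.4319) → (73.0619,23.0342)

; LightBurn 1.7.01
; GRBL device profile, absolute coords
G21
G90
G0 X42.0633 Y145.0842
M3 S716
G1 X35.9474 Y147.8408 F1121
G1 X33.1139 Y143.2930
G1 X33.5628 Y131.4408
G1 X37.2942 Y112.2842
M5
G0 X141.3321 Y26.8923
M3 S716
G1 X142.6201 Y32.3614 F1121
G1 X155.7913 Y50.0988
G1 X169.5975 Y69.3495
G1 X172.7904 Y79.3585
M5
G0 X16.6404 Y8.2100
M3 S716
G1 X192.7421 Y80.4319 F1121
G1 X73.0619 Y23.0342
M5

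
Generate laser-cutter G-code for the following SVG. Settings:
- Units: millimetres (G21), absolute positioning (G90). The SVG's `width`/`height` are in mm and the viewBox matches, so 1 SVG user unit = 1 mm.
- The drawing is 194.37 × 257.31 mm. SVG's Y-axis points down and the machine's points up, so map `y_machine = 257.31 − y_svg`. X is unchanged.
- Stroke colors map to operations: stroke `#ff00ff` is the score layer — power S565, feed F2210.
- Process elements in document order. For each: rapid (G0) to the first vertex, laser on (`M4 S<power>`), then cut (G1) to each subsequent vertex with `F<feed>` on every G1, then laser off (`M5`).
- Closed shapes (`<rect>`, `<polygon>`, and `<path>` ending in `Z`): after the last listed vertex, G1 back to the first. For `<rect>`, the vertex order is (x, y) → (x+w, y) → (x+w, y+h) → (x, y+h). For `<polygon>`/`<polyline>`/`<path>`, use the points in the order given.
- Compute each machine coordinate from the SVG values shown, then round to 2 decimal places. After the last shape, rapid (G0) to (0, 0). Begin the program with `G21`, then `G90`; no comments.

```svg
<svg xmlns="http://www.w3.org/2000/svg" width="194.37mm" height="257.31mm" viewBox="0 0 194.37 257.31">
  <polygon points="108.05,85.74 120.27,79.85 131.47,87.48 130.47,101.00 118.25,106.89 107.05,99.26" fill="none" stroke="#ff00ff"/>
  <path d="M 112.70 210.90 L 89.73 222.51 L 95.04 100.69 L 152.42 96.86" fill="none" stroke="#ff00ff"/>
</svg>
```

G21
G90
G0 X108.05 Y171.57
M4 S565
G1 X120.27 Y177.46 F2210
G1 X131.47 Y169.83 F2210
G1 X130.47 Y156.31 F2210
G1 X118.25 Y150.42 F2210
G1 X107.05 Y158.05 F2210
G1 X108.05 Y171.57 F2210
M5
G0 X112.70 Y46.41
M4 S565
G1 X89.73 Y34.80 F2210
G1 X95.04 Y156.62 F2210
G1 X152.42 Y160.45 F2210
M5
G0 X0.00 Y0.00

1 u = 1 mm; y_m = 257.31 − y.

[1] `<polygon>` regular polygon, #ff00ff→score S565 F2210: (108.05,171.57) → (120.27,177.46) → (131.47,169.83) → (130.47,156.31) → (118.25,150.42) → (107.05,158.05) → (108.05,171.57) (closed)

[2] `<path>` open polyline, #ff00ff→score S565 F2210: (112.70,46.41) → (89.73,34.80) → (95.04,156.62) → (152.42,160.45)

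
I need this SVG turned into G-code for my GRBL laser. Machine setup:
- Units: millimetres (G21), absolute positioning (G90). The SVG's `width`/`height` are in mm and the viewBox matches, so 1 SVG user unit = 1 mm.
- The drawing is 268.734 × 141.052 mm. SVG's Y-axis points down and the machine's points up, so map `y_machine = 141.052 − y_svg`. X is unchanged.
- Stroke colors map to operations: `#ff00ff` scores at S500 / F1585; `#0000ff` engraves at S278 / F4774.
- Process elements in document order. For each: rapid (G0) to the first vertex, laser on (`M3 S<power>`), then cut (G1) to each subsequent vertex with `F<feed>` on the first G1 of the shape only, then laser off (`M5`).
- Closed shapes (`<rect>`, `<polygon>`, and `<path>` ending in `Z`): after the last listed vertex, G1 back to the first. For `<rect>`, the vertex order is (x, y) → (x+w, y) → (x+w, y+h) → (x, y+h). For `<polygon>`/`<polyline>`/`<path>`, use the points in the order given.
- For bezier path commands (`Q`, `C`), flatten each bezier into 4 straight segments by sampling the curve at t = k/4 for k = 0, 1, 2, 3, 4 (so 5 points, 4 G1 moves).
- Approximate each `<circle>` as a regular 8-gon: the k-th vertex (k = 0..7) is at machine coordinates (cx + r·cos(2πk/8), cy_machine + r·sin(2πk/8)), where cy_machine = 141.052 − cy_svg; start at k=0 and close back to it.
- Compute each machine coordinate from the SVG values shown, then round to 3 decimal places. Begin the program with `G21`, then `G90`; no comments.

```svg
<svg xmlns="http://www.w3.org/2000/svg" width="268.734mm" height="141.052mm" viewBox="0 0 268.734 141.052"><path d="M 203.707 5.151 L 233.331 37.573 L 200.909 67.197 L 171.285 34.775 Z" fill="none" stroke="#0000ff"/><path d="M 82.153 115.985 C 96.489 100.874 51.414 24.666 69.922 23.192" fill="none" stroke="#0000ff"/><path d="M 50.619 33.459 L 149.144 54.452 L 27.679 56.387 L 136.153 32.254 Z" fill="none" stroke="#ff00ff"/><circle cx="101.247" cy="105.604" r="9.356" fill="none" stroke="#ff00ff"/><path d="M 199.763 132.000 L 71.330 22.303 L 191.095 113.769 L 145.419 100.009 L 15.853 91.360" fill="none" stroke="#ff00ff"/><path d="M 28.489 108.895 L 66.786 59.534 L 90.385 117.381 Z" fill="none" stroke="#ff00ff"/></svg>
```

G21
G90
G0 X203.707 Y135.901
M3 S278
G1 X233.331 Y103.479 F4774
G1 X200.909 Y73.855
G1 X171.285 Y106.277
G1 X203.707 Y135.901
M5
G0 X82.153 Y25.067
M3 S278
G1 X83.687 Y45.734 F4774
G1 X74.473 Y76.577
G1 X66.041 Y104.864
G1 X69.922 Y117.860
M5
G0 X50.619 Y107.593
M3 S500
G1 X149.144 Y86.600 F1585
G1 X27.679 Y84.665
G1 X136.153 Y108.798
G1 X50.619 Y107.593
M5
G0 X110.603 Y35.448
M3 S500
G1 X107.863 Y42.064 F1585
G1 X101.247 Y44.804
G1 X94.631 Y42.064
G1 X91.891 Y35.448
G1 X94.631 Y28.832
G1 X101.247 Y26.092
G1 X107.863 Y28.832
G1 X110.603 Y35.448
M5
G0 X199.763 Y9.052
M3 S500
G1 X71.330 Y118.749 F1585
G1 X191.095 Y27.283
G1 X145.419 Y41.043
G1 X15.853 Y49.692
M5
G0 X28.489 Y32.157
M3 S500
G1 X66.786 Y81.518 F1585
G1 X90.385 Y23.671
G1 X28.489 Y32.157
M5

1 u = 1 mm; y_m = 141.052 − y.

[1] `<path>` regular polygon, #0000ff→engrave S278 F4774: (203.707,135.901) → (233.331,103.479) → (200.909,73.855) → (171.285,106.277) → (203.707,135.901) (closed)

[2] `<path>` cubic bezier, #0000ff→engrave S278 F4774: (82.153,25.067) → (83.687,45.734) → (74.473,76.577) → (66.041,104.864) → (69.922,117.860)

[3] `<path>` closed polygon, #ff00ff→score S500 F1585: (50.619,107.593) → (149.144,86.600) → (27.679,84.665) → (136.153,108.798) → (50.619,107.593) (closed)

[4] `<circle>` circle, #ff00ff→score S500 F1585: (110.603,35.448) → (107.863,42.064) → (101.247,44.804) → (94.631,42.064) → (91.891,35.448) → (94.631,28.832) → (101.247,26.092) → (107.863,28.832) → (110.603,35.448) (closed)

[5] `<path>` open polyline, #ff00ff→score S500 F1585: (199.763,9.052) → (71.330,118.749) → (191.095,27.283) → (145.419,41.043) → (15.853,49.692)

[6] `<path>` regular polygon, #ff00ff→score S500 F1585: (28.489,32.157) → (66.786,81.518) → (90.385,23.671) → (28.489,32.157) (closed)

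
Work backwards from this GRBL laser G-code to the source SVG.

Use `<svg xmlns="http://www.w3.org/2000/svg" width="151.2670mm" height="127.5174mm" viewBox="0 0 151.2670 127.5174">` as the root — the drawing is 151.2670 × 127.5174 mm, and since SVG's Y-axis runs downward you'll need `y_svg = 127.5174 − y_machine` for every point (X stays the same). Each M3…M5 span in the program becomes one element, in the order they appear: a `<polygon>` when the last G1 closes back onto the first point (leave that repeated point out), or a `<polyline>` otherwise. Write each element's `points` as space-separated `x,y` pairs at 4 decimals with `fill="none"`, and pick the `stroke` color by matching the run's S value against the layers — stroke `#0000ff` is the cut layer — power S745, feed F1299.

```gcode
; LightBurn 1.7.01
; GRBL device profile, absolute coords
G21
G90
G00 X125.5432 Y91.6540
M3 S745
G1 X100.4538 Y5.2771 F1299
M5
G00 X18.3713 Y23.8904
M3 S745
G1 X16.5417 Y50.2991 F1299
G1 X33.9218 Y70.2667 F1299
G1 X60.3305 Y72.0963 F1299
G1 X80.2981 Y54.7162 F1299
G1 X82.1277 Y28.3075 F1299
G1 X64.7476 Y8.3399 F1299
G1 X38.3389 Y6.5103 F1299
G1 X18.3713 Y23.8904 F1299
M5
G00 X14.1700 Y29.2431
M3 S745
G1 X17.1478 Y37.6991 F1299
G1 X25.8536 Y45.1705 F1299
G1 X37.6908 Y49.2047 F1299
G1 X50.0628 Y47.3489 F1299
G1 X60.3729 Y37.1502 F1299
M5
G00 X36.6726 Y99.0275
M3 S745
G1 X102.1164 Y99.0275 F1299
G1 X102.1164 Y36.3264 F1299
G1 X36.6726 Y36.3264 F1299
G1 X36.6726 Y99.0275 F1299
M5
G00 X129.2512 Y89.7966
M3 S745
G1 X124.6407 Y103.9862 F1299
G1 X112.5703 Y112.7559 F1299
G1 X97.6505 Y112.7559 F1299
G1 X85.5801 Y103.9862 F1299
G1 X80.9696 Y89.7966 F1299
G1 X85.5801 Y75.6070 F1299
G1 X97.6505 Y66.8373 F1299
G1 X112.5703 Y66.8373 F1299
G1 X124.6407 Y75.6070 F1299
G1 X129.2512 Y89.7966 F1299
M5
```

<svg xmlns="http://www.w3.org/2000/svg" width="151.2670mm" height="127.5174mm" viewBox="0 0 151.2670 127.5174">
  <polyline points="125.5432,35.8634 100.4538,122.2403" fill="none" stroke="#0000ff"/>
  <polygon points="18.3713,103.6270 16.5417,77.2183 33.9218,57.2507 60.3305,55.4211 80.2981,72.8012 82.1277,99.2099 64.7476,119.1775 38.3389,121.0071" fill="none" stroke="#0000ff"/>
  <polyline points="14.1700,98.2743 17.1478,89.8183 25.8536,82.3469 37.6908,78.3127 50.0628,80.1685 60.3729,90.3672" fill="none" stroke="#0000ff"/>
  <polygon points="36.6726,28.4899 102.1164,28.4899 102.1164,91.1910 36.6726,91.1910" fill="none" stroke="#0000ff"/>
  <polygon points="129.2512,37.7208 124.6407,23.5312 112.5703,14.7615 97.6505,14.7615 85.5801,23.5312 80.9696,37.7208 85.5801,51.9104 97.6505,60.6801 112.5703,60.6801 124.6407,51.9104" fill="none" stroke="#0000ff"/>
</svg>

Each laser-on run becomes one SVG element. Flip Y back into SVG space with y_svg = 127.5174 − y_machine. Every run uses S745, so all elements get stroke `#0000ff` (cut).

Run 1: The run is open, so emit a `<polyline>` with points (Y-flipped): 125.5432,35.8634 100.4538,122.2403.

Run 2: The run returns to its start, so emit a `<polygon>` with points (Y-flipped): 18.3713,103.6270 16.5417,77.2183 33.9218,57.2507 60.3305,55.4211 80.2981,72.8012 82.1277,99.2099 64.7476,119.1775 38.3389,121.0071.

Run 3: The run is open, so emit a `<polyline>` with points (Y-flipped): 14.1700,98.2743 17.1478,89.8183 25.8536,82.3469 37.6908,78.3127 50.0628,80.1685 60.3729,90.3672.

Run 4: The run returns to its start, so emit a `<polygon>` with points (Y-flipped): 36.6726,28.4899 102.1164,28.4899 102.1164,91.1910 36.6726,91.1910.

Run 5: The run returns to its start, so emit a `<polygon>` with points (Y-flipped): 129.2512,37.7208 124.6407,23.5312 112.5703,14.7615 97.6505,14.7615 85.5801,23.5312 80.9696,37.7208 85.5801,51.9104 97.6505,60.6801 112.5703,60.6801 124.6407,51.9104.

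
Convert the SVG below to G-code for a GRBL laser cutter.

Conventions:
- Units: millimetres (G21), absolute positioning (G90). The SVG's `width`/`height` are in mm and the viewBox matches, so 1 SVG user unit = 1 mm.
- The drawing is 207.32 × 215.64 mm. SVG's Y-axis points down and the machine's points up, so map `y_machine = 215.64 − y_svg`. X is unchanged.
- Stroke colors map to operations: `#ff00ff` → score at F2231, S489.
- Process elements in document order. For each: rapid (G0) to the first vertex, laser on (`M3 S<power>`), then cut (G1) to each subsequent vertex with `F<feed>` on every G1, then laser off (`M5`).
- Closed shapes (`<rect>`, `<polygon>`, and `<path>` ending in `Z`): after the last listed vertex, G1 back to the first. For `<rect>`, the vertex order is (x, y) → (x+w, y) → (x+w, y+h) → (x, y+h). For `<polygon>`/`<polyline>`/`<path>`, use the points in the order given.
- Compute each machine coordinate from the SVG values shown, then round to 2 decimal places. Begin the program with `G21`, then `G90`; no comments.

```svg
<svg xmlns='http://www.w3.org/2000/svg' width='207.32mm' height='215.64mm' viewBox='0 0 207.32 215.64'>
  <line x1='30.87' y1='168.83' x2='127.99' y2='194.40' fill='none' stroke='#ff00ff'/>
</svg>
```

G21
G90
G0 X30.87 Y46.81
M3 S489
G1 X127.99 Y21.24 F2231
M5

viewBox `0 0 207.32 215.64` with mm width/height → 1 unit = 1 mm. Flip: y_m = 215.64 − y_svg.

**Shape 1** — `<line>` line segment, stroke `#ff00ff` → score (S489, F2231). Machine vertices: (30.87,46.81) → (127.99,21.24). Open path.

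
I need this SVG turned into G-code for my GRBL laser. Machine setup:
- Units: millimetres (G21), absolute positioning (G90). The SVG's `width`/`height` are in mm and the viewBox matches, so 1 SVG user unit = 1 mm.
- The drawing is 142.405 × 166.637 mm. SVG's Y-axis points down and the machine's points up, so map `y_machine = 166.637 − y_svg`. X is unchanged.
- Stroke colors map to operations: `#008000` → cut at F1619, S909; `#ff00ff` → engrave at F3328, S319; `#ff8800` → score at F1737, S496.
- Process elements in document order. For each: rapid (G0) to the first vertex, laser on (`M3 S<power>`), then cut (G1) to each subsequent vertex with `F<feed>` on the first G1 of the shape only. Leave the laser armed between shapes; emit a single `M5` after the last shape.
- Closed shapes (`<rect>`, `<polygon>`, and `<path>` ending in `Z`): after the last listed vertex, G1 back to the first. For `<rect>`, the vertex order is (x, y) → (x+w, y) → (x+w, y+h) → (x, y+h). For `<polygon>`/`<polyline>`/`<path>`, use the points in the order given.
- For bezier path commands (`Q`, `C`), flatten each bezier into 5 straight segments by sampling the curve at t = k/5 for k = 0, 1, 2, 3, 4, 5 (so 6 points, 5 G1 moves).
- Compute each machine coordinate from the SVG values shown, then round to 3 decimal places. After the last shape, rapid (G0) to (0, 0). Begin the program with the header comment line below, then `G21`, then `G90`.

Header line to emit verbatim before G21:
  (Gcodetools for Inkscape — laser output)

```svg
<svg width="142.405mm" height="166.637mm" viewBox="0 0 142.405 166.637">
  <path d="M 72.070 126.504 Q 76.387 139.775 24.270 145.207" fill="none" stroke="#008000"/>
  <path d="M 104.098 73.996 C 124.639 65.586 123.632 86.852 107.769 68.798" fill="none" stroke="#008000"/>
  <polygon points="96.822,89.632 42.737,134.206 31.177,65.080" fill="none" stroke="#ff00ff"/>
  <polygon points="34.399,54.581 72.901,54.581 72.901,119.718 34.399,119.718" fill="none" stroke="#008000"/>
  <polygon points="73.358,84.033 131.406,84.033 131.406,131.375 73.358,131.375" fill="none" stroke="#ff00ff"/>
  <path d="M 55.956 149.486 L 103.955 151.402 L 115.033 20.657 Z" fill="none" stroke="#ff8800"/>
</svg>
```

1 u = 1 mm; y_m = 166.637 − y.

[1] `<path>` quadratic bezier, #008000→cut S909 F1619: (72.070,40.133) → (71.539,35.138) → (66.494,30.770) → (56.934,27.030) → (42.859,23.916) → (24.270,21.430)

[2] `<path>` cubic bezier, #008000→cut S909 F1619: (104.098,92.641) → (113.890,94.678) → (118.832,92.904) → (119.245,90.632) → (115.451,91.173) → (107.769,97.839)

[3] `<polygon>` regular polygon, #ff00ff→engrave S319 F3328: (96.822,77.005) → (42.737,32.431) → (31.177,101.557) → (96.822,77.005) (closed)

[4] `<polygon>` rectangle, #008000→cut S909 F1619: (34.399,112.056) → (72.901,112.056) → (72.901,46.919) → (34.399,46.919) → (34.399,112.056) (closed)

[5] `<polygon>` rectangle, #ff00ff→engrave S319 F3328: (73.358,82.604) → (131.406,82.604) → (131.406,35.262) → (73.358,35.262) → (73.358,82.604) (closed)

[6] `<path>` closed polygon, #ff8800→score S496 F1737: (55.956,17.151) → (103.955,15.235) → (115.033,145.980) → (55.956,17.151) (closed)

(Gcodetools for Inkscape — laser output)
G21
G90
G0 X72.070 Y40.133
M3 S909
G1 X71.539 Y35.138 F1619
G1 X66.494 Y30.770
G1 X56.934 Y27.030
G1 X42.859 Y23.916
G1 X24.270 Y21.430
G0 X104.098 Y92.641
M3 S909
G1 X113.890 Y94.678 F1619
G1 X118.832 Y92.904
G1 X119.245 Y90.632
G1 X115.451 Y91.173
G1 X107.769 Y97.839
G0 X96.822 Y77.005
M3 S319
G1 X42.737 Y32.431 F3328
G1 X31.177 Y101.557
G1 X96.822 Y77.005
G0 X34.399 Y112.056
M3 S909
G1 X72.901 Y112.056 F1619
G1 X72.901 Y46.919
G1 X34.399 Y46.919
G1 X34.399 Y112.056
G0 X73.358 Y82.604
M3 S319
G1 X131.406 Y82.604 F3328
G1 X131.406 Y35.262
G1 X73.358 Y35.262
G1 X73.358 Y82.604
G0 X55.956 Y17.151
M3 S496
G1 X103.955 Y15.235 F1737
G1 X115.033 Y145.980
G1 X55.956 Y17.151
M5
G0 X0.000 Y0.000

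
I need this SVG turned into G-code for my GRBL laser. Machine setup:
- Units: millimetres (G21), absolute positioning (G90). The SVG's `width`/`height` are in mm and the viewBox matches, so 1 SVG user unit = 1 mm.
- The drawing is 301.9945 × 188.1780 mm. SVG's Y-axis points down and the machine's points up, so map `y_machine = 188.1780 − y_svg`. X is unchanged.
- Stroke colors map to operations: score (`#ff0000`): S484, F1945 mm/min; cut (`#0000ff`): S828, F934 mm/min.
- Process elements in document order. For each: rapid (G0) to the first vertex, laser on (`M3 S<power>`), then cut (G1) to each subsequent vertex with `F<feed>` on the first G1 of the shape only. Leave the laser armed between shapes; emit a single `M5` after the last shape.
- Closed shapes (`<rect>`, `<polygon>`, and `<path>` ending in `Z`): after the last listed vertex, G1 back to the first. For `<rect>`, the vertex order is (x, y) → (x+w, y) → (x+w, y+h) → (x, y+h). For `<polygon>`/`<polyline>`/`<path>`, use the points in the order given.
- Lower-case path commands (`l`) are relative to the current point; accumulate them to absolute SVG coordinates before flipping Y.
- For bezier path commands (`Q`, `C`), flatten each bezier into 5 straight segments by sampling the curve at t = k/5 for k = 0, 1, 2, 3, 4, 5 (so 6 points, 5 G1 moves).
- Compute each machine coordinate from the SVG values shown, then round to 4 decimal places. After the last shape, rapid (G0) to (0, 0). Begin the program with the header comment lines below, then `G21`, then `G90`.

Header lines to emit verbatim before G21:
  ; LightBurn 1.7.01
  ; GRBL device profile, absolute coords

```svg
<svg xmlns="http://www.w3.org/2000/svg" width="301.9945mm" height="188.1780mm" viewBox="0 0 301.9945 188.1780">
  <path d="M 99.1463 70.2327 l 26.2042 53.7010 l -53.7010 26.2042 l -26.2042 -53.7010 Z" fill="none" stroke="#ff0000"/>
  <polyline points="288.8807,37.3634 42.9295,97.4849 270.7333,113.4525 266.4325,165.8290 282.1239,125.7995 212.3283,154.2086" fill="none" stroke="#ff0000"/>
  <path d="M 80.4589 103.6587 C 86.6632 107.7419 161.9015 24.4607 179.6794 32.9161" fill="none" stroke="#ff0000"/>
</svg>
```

; LightBurn 1.7.01
; GRBL device profile, absolute coords
G21
G90
G0 X99.1463 Y117.9453
M3 S484
G1 X125.3505 Y64.2443 F1945
G1 X71.6495 Y38.0401
G1 X45.4453 Y91.7411
G1 X99.1463 Y117.9453
G0 X288.8807 Y150.8146
M3 S484
G1 X42.9295 Y90.6931 F1945
G1 X270.7333 Y74.7255
G1 X266.4325 Y22.3490
G1 X282.1239 Y62.3785
G1 X212.3283 Y33.9694
G0 X80.4589 Y84.5193
M3 S484
G1 X91.4536 Y91.1203 F1945
G1 X112.9447 Y110.0919
G1 X138.8606 Y132.8373
G1 X163.1294 Y150.7596
G1 X179.6794 Y155.2619
M5
G0 X0.0000 Y0.0000

Since the viewBox matches the mm dimensions, user units are millimetres directly. The only transform is the Y-flip y_m = 188.1780 − y_svg.

Shape 1 is a regular polygon drawn with `<path>`. Its stroke #ff0000 means score at S484, F1945. After flipping Y the toolpath is (99.1463,117.9453) → (125.3505,64.2443) → (71.6495,38.0401) → (45.4453,91.7411) → (99.1463,117.9453), returning to the start.

Shape 2 is a open polyline drawn with `<polyline>`. Its stroke #ff0000 means score at S484, F1945. After flipping Y the toolpath is (288.8807,150.8146) → (42.9295,90.6931) → (270.7333,74.7255) → (266.4325,22.3490) → (282.1239,62.3785) → (212.3283,33.9694).

Shape 3 is a cubic bezier drawn with `<path>`. Its stroke #ff0000 means score at S484, F1945. After flipping Y the toolpath is (80.4589,84.5193) → (91.4536,91.1203) → (112.9447,110.0919) → (138.8606,132.8373) → (163.1294,150.7596) → (179.6794,155.2619).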